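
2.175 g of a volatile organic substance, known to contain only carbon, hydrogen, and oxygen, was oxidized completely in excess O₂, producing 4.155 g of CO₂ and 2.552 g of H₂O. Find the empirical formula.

mol C = 4.155 g CO₂ ÷ 44.009 g/mol = 0.094413 mol
mol H = 2 × 2.552 g H₂O ÷ 18.015 g/mol = 0.28332 mol
mass O = 2.175 − (1.1340 + 0.28559) = 0.75543 g → mol O = 0.75543 ÷ 15.999 = 0.047217 mol
Divide by the smallest (0.047217 mol): C 2.000, H 6.000, O 1.000

C2H6O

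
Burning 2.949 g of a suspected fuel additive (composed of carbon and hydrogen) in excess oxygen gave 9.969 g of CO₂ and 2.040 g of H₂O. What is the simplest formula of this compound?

CH

mol C = 9.969 g CO₂ ÷ 44.009 g/mol = 0.22652 mol
mol H = 2 × 2.040 g H₂O ÷ 18.015 g/mol = 0.22648 mol
Divide by the smallest (0.22648 mol): C 1.000, H 1.000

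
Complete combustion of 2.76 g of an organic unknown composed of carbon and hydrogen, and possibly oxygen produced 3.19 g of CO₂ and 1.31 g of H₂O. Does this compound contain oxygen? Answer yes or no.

yes

mol C = 3.19 g CO₂ ÷ 44.009 g/mol = 0.07249 mol
mol H = 2 × 1.31 g H₂O ÷ 18.015 g/mol = 0.1454 mol
C and H account for only 1.017 g of the 2.76 g sample; the remaining 1.743 g must be oxygen.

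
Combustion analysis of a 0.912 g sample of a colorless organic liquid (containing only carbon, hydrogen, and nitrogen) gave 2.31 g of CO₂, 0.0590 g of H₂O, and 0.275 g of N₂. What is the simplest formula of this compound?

C8HN3

mol C = 2.31 g CO₂ ÷ 44.009 g/mol = 0.05249 mol
mol H = 2 × 0.0590 g H₂O ÷ 18.015 g/mol = 0.006550 mol
mol N = 2 × 0.275 g N₂ ÷ 28.014 g/mol = 0.01963 mol
Divide by the smallest (0.006550 mol): C 8.014, H 1.000, N 2.997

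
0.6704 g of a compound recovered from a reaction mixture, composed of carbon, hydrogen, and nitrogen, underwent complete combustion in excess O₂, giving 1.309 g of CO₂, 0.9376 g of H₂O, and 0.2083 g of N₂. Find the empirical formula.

C2H7N

mol C = 1.309 g CO₂ ÷ 44.009 g/mol = 0.029744 mol
mol H = 2 × 0.9376 g H₂O ÷ 18.015 g/mol = 0.10409 mol
mol N = 2 × 0.2083 g N₂ ÷ 28.014 g/mol = 0.014871 mol
Divide by the smallest (0.014871 mol): C 2.000, H 7.000, N 1.000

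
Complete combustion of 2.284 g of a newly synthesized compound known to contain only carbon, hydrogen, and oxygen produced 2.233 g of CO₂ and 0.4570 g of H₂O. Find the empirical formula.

mol C = 2.233 g CO₂ ÷ 44.009 g/mol = 0.050740 mol
mol H = 2 × 0.4570 g H₂O ÷ 18.015 g/mol = 0.050735 mol
mass O = 2.284 − (0.60943 + 0.051141) = 1.6234 g → mol O = 1.6234 ÷ 15.999 = 0.10147 mol
Divide by the smallest (0.050735 mol): C 1.000, H 1.000, O 2.000

CHO2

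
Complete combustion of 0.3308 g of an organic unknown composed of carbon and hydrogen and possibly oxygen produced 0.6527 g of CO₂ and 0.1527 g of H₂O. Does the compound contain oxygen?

mol C = 0.6527 g CO₂ ÷ 44.009 g/mol = 0.014831 mol
mol H = 2 × 0.1527 g H₂O ÷ 18.015 g/mol = 0.016953 mol
C and H account for only 0.19522 g of the 0.3308 g sample; the remaining 0.13558 g must be oxygen.

yes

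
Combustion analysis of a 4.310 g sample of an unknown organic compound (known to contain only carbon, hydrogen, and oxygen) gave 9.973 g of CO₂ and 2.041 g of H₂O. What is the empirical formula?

mol C = 9.973 g CO₂ ÷ 44.009 g/mol = 0.22661 mol
mol H = 2 × 2.041 g H₂O ÷ 18.015 g/mol = 0.22659 mol
mass O = 4.310 − (2.7218 + 0.22840) = 1.3598 g → mol O = 1.3598 ÷ 15.999 = 0.084990 mol
Divide by the smallest (0.084990 mol): C 2.666, H 2.666, O 1.000
Multiplying each by 3 gives whole numbers: C 8.00, H 8.00, O 3.00

C8H8O3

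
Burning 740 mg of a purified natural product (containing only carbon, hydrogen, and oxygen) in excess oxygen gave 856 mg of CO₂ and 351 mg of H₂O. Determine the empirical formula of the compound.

C2H4O3

mol C = 0.856 g CO₂ ÷ 44.009 g/mol = 0.01945 mol
mol H = 2 × 0.351 g H₂O ÷ 18.015 g/mol = 0.03897 mol
mass O = 0.740 − (0.2336 + 0.03928) = 0.4671 g → mol O = 0.4671 ÷ 15.999 = 0.02920 mol
Divide by the smallest (0.01945 mol): C 1.000, H 2.003, O 1.501
Multiplying each by 2 gives whole numbers: C 2.00, H 4.01, O 3.00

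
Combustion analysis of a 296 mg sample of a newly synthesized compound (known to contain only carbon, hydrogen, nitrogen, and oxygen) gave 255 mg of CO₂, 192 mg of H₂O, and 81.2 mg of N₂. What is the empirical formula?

C3H11N3O4

mol C = 0.255 g CO₂ ÷ 44.009 g/mol = 0.005794 mol
mol H = 2 × 0.192 g H₂O ÷ 18.015 g/mol = 0.02132 mol
mol N = 2 × 0.0812 g N₂ ÷ 28.014 g/mol = 0.005797 mol
mass O = 0.296 − (0.06959 + 0.02149 + 0.08120) = 0.1237 g → mol O = 0.1237 ÷ 15.999 = 0.007733 mol
Divide by the smallest (0.005794 mol): C 1.000, H 3.679, N 1.000, O 1.335
Multiplying each by 3 gives whole numbers: C 3.00, H 11.04, N 3.00, O 4.00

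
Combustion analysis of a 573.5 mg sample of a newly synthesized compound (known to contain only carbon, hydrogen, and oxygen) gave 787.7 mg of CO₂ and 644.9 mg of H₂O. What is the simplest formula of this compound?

mol C = 0.7877 g CO₂ ÷ 44.009 g/mol = 0.017899 mol
mol H = 2 × 0.6449 g H₂O ÷ 18.015 g/mol = 0.071596 mol
mass O = 0.5735 − (0.21498 + 0.072169) = 0.28635 g → mol O = 0.28635 ÷ 15.999 = 0.017898 mol
Divide by the smallest (0.017898 mol): C 1.000, H 4.000, O 1.000

CH4O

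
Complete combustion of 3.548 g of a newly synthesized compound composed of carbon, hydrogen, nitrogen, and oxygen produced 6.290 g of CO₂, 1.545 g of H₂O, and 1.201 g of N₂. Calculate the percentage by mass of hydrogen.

4.87%

mol C = 6.290 g CO₂ ÷ 44.009 g/mol = 0.14293 mol
mol H = 2 × 1.545 g H₂O ÷ 18.015 g/mol = 0.17152 mol
mol N = 2 × 1.201 g N₂ ÷ 28.014 g/mol = 0.085743 mol
mass O = 3.548 − (1.7167 + 0.17290 + 1.2010) = 0.45743 g → mol O = 0.45743 ÷ 15.999 = 0.028591 mol
mass % H = 0.17290 g ÷ 3.548 g × 100%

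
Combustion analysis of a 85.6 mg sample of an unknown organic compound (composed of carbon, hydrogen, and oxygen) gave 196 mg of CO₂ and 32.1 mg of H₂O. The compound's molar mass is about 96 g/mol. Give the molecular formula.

mol C = 0.196 g CO₂ ÷ 44.009 g/mol = 0.004454 mol
mol H = 2 × 0.0321 g H₂O ÷ 18.015 g/mol = 0.003564 mol
mass O = 0.0856 − (0.05349 + 0.003592) = 0.02852 g → mol O = 0.02852 ÷ 15.999 = 0.001782 mol
Divide by the smallest (0.001782 mol): C 2.499, H 1.999, O 1.000
Multiplying each by 2 gives whole numbers: C 5.00, H 4.00, O 2.00
Empirical formula: C5H4O2
Empirical-formula mass = 96.08 g/mol; 96 ÷ 96.08 ≈ 1, so the molecular formula is C5H4O2.

C5H4O2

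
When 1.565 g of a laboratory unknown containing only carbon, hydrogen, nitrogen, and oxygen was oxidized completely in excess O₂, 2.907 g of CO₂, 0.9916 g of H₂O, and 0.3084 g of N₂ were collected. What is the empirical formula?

C3H5NO

mol C = 2.907 g CO₂ ÷ 44.009 g/mol = 0.066055 mol
mol H = 2 × 0.9916 g H₂O ÷ 18.015 g/mol = 0.11009 mol
mol N = 2 × 0.3084 g N₂ ÷ 28.014 g/mol = 0.022018 mol
mass O = 1.565 − (0.79338 + 0.11097 + 0.30840) = 0.35225 g → mol O = 0.35225 ÷ 15.999 = 0.022017 mol
Divide by the smallest (0.022017 mol): C 3.000, H 5.000, N 1.000, O 1.000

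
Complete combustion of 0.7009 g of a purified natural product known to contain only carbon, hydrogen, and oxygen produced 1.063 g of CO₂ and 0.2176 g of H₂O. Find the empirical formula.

CHO

mol C = 1.063 g CO₂ ÷ 44.009 g/mol = 0.024154 mol
mol H = 2 × 0.2176 g H₂O ÷ 18.015 g/mol = 0.024158 mol
mass O = 0.7009 − (0.29012 + 0.024351) = 0.38643 g → mol O = 0.38643 ÷ 15.999 = 0.024154 mol
Divide by the smallest (0.024154 mol): C 1.000, H 1.000, O 1.000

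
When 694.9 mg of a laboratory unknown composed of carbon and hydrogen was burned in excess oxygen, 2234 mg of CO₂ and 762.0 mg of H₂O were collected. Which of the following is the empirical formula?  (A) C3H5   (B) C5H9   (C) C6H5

(A) C3H5

mol C = 2.234 g CO₂ ÷ 44.009 g/mol = 0.050762 mol
mol H = 2 × 0.7620 g H₂O ÷ 18.015 g/mol = 0.084596 mol
Divide by the smallest (0.050762 mol): C 1.000, H 1.667
Multiplying each by 3 gives whole numbers: C 3.00, H 5.00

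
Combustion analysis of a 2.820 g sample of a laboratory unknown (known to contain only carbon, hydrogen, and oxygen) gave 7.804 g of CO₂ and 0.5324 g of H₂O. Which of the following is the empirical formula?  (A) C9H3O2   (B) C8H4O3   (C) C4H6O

(A) C9H3O2

mol C = 7.804 g CO₂ ÷ 44.009 g/mol = 0.17733 mol
mol H = 2 × 0.5324 g H₂O ÷ 18.015 g/mol = 0.059106 mol
mass O = 2.820 − (2.1299 + 0.059579) = 0.63054 g → mol O = 0.63054 ÷ 15.999 = 0.039411 mol
Divide by the smallest (0.039411 mol): C 4.499, H 1.500, O 1.000
Multiplying each by 2 gives whole numbers: C 9.00, H 3.00, O 2.00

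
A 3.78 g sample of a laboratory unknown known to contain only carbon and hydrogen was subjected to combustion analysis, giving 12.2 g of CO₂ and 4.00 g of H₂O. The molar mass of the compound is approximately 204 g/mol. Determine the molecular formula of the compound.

mol C = 12.2 g CO₂ ÷ 44.009 g/mol = 0.2772 mol
mol H = 2 × 4.00 g H₂O ÷ 18.015 g/mol = 0.4441 mol
Divide by the smallest (0.2772 mol): C 1.000, H 1.602
Multiplying each by 5 gives whole numbers: C 5.00, H 8.01
Empirical formula: C5H8
Empirical-formula mass = 68.12 g/mol; 204 ÷ 68.12 ≈ 3, so the molecular formula is C15H24.

C15H24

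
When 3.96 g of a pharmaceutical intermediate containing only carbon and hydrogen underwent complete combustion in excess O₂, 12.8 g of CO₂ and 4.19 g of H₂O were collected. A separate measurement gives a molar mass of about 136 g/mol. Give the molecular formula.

mol C = 12.8 g CO₂ ÷ 44.009 g/mol = 0.2908 mol
mol H = 2 × 4.19 g H₂O ÷ 18.015 g/mol = 0.4652 mol
Divide by the smallest (0.2908 mol): C 1.000, H 1.599
Multiplying each by 5 gives whole numbers: C 5.00, H 8.00
Empirical formula: C5H8
Empirical-formula mass = 68.12 g/mol; 136 ÷ 68.12 ≈ 2, so the molecular formula is C10H16.

C10H16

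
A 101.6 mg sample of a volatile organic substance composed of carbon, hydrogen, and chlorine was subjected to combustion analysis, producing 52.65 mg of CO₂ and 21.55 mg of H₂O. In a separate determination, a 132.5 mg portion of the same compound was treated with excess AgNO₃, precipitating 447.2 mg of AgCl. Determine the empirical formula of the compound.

CH2Cl2

mol C = 0.05265 g CO₂ ÷ 44.009 g/mol = 0.0011963 mol
mol H = 2 × 0.02155 g H₂O ÷ 18.015 g/mol = 0.0023925 mol
From the AgCl data: mol Cl per gram of compound = (0.4472 ÷ 143.318) ÷ 0.1325 = 0.023550 mol/g, so in the 0.1016 g combustion sample mol Cl = 0.0023926 mol
Divide by the smallest (0.0011963 mol): C 1.000, H 2.000, Cl 2.000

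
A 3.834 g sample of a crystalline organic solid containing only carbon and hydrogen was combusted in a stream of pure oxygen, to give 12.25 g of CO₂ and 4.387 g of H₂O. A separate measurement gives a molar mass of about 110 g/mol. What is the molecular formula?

C8H14

mol C = 12.25 g CO₂ ÷ 44.009 g/mol = 0.27835 mol
mol H = 2 × 4.387 g H₂O ÷ 18.015 g/mol = 0.48704 mol
Divide by the smallest (0.27835 mol): C 1.000, H 1.750
Multiplying each by 4 gives whole numbers: C 4.00, H 7.00
Empirical formula: C4H7
Empirical-formula mass = 55.10 g/mol; 110 ÷ 55.10 ≈ 2, so the molecular formula is C8H14.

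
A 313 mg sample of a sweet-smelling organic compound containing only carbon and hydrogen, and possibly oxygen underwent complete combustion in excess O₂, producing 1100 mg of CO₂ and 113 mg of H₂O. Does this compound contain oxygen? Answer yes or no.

mol C = 1.10 g CO₂ ÷ 44.009 g/mol = 0.02499 mol
mol H = 2 × 0.113 g H₂O ÷ 18.015 g/mol = 0.01255 mol
C and H together account for 0.3129 g — essentially the entire 0.313 g sample — so the compound contains no oxygen.

no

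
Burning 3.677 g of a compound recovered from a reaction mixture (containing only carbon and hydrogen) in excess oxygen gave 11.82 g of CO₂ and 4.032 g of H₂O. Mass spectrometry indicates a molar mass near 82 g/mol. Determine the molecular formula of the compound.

mol C = 11.82 g CO₂ ÷ 44.009 g/mol = 0.26858 mol
mol H = 2 × 4.032 g H₂O ÷ 18.015 g/mol = 0.44763 mol
Divide by the smallest (0.26858 mol): C 1.000, H 1.667
Multiplying each by 3 gives whole numbers: C 3.00, H 5.00
Empirical formula: C3H5
Empirical-formula mass = 41.07 g/mol; 82 ÷ 41.07 ≈ 2, so the molecular formula is C6H10.

C6H10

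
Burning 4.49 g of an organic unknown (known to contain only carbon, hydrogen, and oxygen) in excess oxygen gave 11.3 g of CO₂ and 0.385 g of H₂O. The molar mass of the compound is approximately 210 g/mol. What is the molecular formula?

C12H2O4

mol C = 11.3 g CO₂ ÷ 44.009 g/mol = 0.2568 mol
mol H = 2 × 0.385 g H₂O ÷ 18.015 g/mol = 0.04274 mol
mass O = 4.49 − (3.084 + 0.04308) = 1.363 g → mol O = 1.363 ÷ 15.999 = 0.08519 mol
Divide by the smallest (0.04274 mol): C 6.007, H 1.000, O 1.993
Empirical formula: C6HO2
Empirical-formula mass = 105.07 g/mol; 210 ÷ 105.07 ≈ 2, so the molecular formula is C12H2O4.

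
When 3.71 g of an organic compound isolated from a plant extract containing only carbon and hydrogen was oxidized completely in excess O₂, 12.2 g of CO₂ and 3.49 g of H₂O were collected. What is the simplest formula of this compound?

mol C = 12.2 g CO₂ ÷ 44.009 g/mol = 0.2772 mol
mol H = 2 × 3.49 g H₂O ÷ 18.015 g/mol = 0.3875 mol
Divide by the smallest (0.2772 mol): C 1.000, H 1.398
Multiplying each by 5 gives whole numbers: C 5.00, H 6.99

C5H7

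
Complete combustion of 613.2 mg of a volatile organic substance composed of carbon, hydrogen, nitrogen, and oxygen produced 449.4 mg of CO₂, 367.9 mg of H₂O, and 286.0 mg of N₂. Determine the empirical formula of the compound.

mol C = 0.4494 g CO₂ ÷ 44.009 g/mol = 0.010212 mol
mol H = 2 × 0.3679 g H₂O ÷ 18.015 g/mol = 0.040844 mol
mol N = 2 × 0.2860 g N₂ ÷ 28.014 g/mol = 0.020418 mol
mass O = 0.6132 − (0.12265 + 0.041170 + 0.28600) = 0.16338 g → mol O = 0.16338 ÷ 15.999 = 0.010212 mol
Divide by the smallest (0.010212 mol): C 1.000, H 4.000, N 2.000, O 1.000

CH4N2O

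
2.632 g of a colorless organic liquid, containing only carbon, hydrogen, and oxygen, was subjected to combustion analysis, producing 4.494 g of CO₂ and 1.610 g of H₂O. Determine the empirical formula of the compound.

C4H7O3

mol C = 4.494 g CO₂ ÷ 44.009 g/mol = 0.10212 mol
mol H = 2 × 1.610 g H₂O ÷ 18.015 g/mol = 0.17874 mol
mass O = 2.632 − (1.2265 + 0.18017) = 1.2253 g → mol O = 1.2253 ÷ 15.999 = 0.076587 mol
Divide by the smallest (0.076587 mol): C 1.333, H 2.334, O 1.000
Multiplying each by 3 gives whole numbers: C 4.00, H 7.00, O 3.00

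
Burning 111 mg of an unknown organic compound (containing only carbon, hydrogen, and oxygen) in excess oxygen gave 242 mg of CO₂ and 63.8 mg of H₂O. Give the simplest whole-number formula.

mol C = 0.242 g CO₂ ÷ 44.009 g/mol = 0.005499 mol
mol H = 2 × 0.0638 g H₂O ÷ 18.015 g/mol = 0.007083 mol
mass O = 0.111 − (0.06605 + 0.007140) = 0.03781 g → mol O = 0.03781 ÷ 15.999 = 0.002363 mol
Divide by the smallest (0.002363 mol): C 2.327, H 2.997, O 1.000
Multiplying each by 3 gives whole numbers: C 6.98, H 8.99, O 3.00

C7H9O3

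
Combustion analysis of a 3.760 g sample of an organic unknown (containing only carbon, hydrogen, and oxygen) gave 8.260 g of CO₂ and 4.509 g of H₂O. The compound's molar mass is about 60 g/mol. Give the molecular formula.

mol C = 8.260 g CO₂ ÷ 44.009 g/mol = 0.18769 mol
mol H = 2 × 4.509 g H₂O ÷ 18.015 g/mol = 0.50058 mol
mass O = 3.760 − (2.2543 + 0.50459) = 1.0011 g → mol O = 1.0011 ÷ 15.999 = 0.062571 mol
Divide by the smallest (0.062571 mol): C 3.000, H 8.000, O 1.000
Empirical formula: C3H8O
Empirical-formula mass = 60.10 g/mol; 60 ÷ 60.10 ≈ 1, so the molecular formula is C3H8O.

C3H8O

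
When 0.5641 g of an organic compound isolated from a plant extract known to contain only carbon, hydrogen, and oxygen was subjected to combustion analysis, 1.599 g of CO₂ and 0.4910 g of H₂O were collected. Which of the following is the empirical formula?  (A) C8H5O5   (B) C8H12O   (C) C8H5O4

mol C = 1.599 g CO₂ ÷ 44.009 g/mol = 0.036333 mol
mol H = 2 × 0.4910 g H₂O ÷ 18.015 g/mol = 0.054510 mol
mass O = 0.5641 − (0.43640 + 0.054946) = 0.072752 g → mol O = 0.072752 ÷ 15.999 = 0.0045473 mol
Divide by the smallest (0.0045473 mol): C 7.990, H 11.987, O 1.000

(B) C8H12O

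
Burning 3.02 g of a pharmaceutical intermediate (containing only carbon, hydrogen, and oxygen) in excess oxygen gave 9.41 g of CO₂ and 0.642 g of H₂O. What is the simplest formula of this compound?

C9H3O

mol C = 9.41 g CO₂ ÷ 44.009 g/mol = 0.2138 mol
mol H = 2 × 0.642 g H₂O ÷ 18.015 g/mol = 0.07127 mol
mass O = 3.02 − (2.568 + 0.07184) = 0.3800 g → mol O = 0.3800 ÷ 15.999 = 0.02375 mol
Divide by the smallest (0.02375 mol): C 9.003, H 3.001, O 1.000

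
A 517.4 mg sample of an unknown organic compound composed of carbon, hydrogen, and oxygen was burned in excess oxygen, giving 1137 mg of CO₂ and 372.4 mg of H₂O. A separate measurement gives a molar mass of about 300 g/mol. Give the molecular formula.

C15H24O6

mol C = 1.137 g CO₂ ÷ 44.009 g/mol = 0.025836 mol
mol H = 2 × 0.3724 g H₂O ÷ 18.015 g/mol = 0.041343 mol
mass O = 0.5174 − (0.31031 + 0.041674) = 0.16541 g → mol O = 0.16541 ÷ 15.999 = 0.010339 mol
Divide by the smallest (0.010339 mol): C 2.499, H 3.999, O 1.000
Multiplying each by 2 gives whole numbers: C 5.00, H 8.00, O 2.00
Empirical formula: C5H8O2
Empirical-formula mass = 100.12 g/mol; 300 ÷ 100.12 ≈ 3, so the molecular formula is C15H24O6.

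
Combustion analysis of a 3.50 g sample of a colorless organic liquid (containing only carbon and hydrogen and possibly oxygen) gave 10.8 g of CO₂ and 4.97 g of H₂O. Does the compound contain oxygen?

no

mol C = 10.8 g CO₂ ÷ 44.009 g/mol = 0.2454 mol
mol H = 2 × 4.97 g H₂O ÷ 18.015 g/mol = 0.5518 mol
C and H together account for 3.504 g — essentially the entire 3.50 g sample — so the compound contains no oxygen.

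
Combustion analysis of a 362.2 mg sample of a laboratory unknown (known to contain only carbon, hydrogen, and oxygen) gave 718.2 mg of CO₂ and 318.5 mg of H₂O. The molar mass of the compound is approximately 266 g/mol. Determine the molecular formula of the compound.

mol C = 0.7182 g CO₂ ÷ 44.009 g/mol = 0.016319 mol
mol H = 2 × 0.3185 g H₂O ÷ 18.015 g/mol = 0.035359 mol
mass O = 0.3622 − (0.19601 + 0.035642) = 0.13055 g → mol O = 0.13055 ÷ 15.999 = 0.0081596 mol
Divide by the smallest (0.0081596 mol): C 2.000, H 4.333, O 1.000
Multiplying each by 3 gives whole numbers: C 6.00, H 13.00, O 3.00
Empirical formula: C6H13O3
Empirical-formula mass = 133.17 g/mol; 266 ÷ 133.17 ≈ 2, so the molecular formula is C12H26O6.

C12H26O6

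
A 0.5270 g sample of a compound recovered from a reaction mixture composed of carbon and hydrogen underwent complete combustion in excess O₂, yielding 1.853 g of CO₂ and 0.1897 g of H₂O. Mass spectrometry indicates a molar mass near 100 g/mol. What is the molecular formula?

mol C = 1.853 g CO₂ ÷ 44.009 g/mol = 0.042105 mol
mol H = 2 × 0.1897 g H₂O ÷ 18.015 g/mol = 0.021060 mol
Divide by the smallest (0.021060 mol): C 1.999, H 1.000
Empirical formula: C2H
Empirical-formula mass = 25.03 g/mol; 100 ÷ 25.03 ≈ 4, so the molecular formula is C8H4.

C8H4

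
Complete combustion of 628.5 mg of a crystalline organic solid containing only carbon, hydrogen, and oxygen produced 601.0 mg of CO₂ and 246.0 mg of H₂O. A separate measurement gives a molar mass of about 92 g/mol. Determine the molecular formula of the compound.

C2H4O4

mol C = 0.6010 g CO₂ ÷ 44.009 g/mol = 0.013656 mol
mol H = 2 × 0.2460 g H₂O ÷ 18.015 g/mol = 0.027311 mol
mass O = 0.6285 − (0.16403 + 0.027529) = 0.43695 g → mol O = 0.43695 ÷ 15.999 = 0.027311 mol
Divide by the smallest (0.013656 mol): C 1.000, H 2.000, O 2.000
Empirical formula: CH2O2
Empirical-formula mass = 46.02 g/mol; 92 ÷ 46.02 ≈ 2, so the molecular formula is C2H4O4.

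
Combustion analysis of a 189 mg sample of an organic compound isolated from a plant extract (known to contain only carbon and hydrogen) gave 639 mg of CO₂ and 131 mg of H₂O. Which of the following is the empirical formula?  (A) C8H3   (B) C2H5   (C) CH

mol C = 0.639 g CO₂ ÷ 44.009 g/mol = 0.01452 mol
mol H = 2 × 0.131 g H₂O ÷ 18.015 g/mol = 0.01454 mol
Divide by the smallest (0.01452 mol): C 1.000, H 1.002

(C) CH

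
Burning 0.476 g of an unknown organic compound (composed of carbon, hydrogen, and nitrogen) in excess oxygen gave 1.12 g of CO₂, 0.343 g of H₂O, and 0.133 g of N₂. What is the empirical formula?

mol C = 1.12 g CO₂ ÷ 44.009 g/mol = 0.02545 mol
mol H = 2 × 0.343 g H₂O ÷ 18.015 g/mol = 0.03808 mol
mol N = 2 × 0.133 g N₂ ÷ 28.014 g/mol = 0.009495 mol
Divide by the smallest (0.009495 mol): C 2.680, H 4.010, N 1.000
Multiplying each by 3 gives whole numbers: C 8.04, H 12.03, N 3.00

C8H12N3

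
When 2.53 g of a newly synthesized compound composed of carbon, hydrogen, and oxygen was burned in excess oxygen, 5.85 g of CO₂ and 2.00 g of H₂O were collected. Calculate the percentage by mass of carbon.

63.1%

mol C = 5.85 g CO₂ ÷ 44.009 g/mol = 0.1329 mol
mol H = 2 × 2.00 g H₂O ÷ 18.015 g/mol = 0.2220 mol
mass O = 2.53 − (1.597 + 0.2238) = 0.7096 g → mol O = 0.7096 ÷ 15.999 = 0.04435 mol
mass % C = 1.597 g ÷ 2.53 g × 100%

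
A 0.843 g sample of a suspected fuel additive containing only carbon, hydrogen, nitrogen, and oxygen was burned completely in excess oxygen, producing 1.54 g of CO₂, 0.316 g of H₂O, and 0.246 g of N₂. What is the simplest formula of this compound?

C4H4N2O

mol C = 1.54 g CO₂ ÷ 44.009 g/mol = 0.03499 mol
mol H = 2 × 0.316 g H₂O ÷ 18.015 g/mol = 0.03508 mol
mol N = 2 × 0.246 g N₂ ÷ 28.014 g/mol = 0.01756 mol
mass O = 0.843 − (0.4203 + 0.03536 + 0.2460) = 0.1413 g → mol O = 0.1413 ÷ 15.999 = 0.008834 mol
Divide by the smallest (0.008834 mol): C 3.961, H 3.971, N 1.988, O 1.000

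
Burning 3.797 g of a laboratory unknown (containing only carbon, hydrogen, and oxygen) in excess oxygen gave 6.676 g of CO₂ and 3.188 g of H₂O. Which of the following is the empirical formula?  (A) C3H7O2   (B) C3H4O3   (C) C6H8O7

(A) C3H7O2

mol C = 6.676 g CO₂ ÷ 44.009 g/mol = 0.15170 mol
mol H = 2 × 3.188 g H₂O ÷ 18.015 g/mol = 0.35393 mol
mass O = 3.797 − (1.8220 + 0.35676) = 1.6182 g → mol O = 1.6182 ÷ 15.999 = 0.10114 mol
Divide by the smallest (0.10114 mol): C 1.500, H 3.499, O 1.000
Multiplying each by 2 gives whole numbers: C 3.00, H 7.00, O 2.00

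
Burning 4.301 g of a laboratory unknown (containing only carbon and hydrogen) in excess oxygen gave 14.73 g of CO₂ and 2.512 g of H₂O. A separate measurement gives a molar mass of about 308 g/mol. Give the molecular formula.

C24H20

mol C = 14.73 g CO₂ ÷ 44.009 g/mol = 0.33470 mol
mol H = 2 × 2.512 g H₂O ÷ 18.015 g/mol = 0.27888 mol
Divide by the smallest (0.27888 mol): C 1.200, H 1.000
Multiplying each by 5 gives whole numbers: C 6.00, H 5.00
Empirical formula: C6H5
Empirical-formula mass = 77.11 g/mol; 308 ÷ 77.11 ≈ 4, so the molecular formula is C24H20.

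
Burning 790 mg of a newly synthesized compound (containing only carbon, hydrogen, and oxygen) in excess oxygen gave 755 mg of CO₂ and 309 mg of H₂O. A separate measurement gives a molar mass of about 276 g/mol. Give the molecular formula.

C6H12O12

mol C = 0.755 g CO₂ ÷ 44.009 g/mol = 0.01716 mol
mol H = 2 × 0.309 g H₂O ÷ 18.015 g/mol = 0.03430 mol
mass O = 0.790 − (0.2061 + 0.03458) = 0.5494 g → mol O = 0.5494 ÷ 15.999 = 0.03434 mol
Divide by the smallest (0.01716 mol): C 1.000, H 2.000, O 2.002
Empirical formula: CH2O2
Empirical-formula mass = 46.02 g/mol; 276 ÷ 46.02 ≈ 6, so the molecular formula is C6H12O12.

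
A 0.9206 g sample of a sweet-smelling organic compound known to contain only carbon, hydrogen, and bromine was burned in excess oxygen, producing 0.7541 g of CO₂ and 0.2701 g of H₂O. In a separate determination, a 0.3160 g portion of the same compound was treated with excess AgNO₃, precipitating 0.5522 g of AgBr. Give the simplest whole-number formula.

mol C = 0.7541 g CO₂ ÷ 44.009 g/mol = 0.017135 mol
mol H = 2 × 0.2701 g H₂O ÷ 18.015 g/mol = 0.029986 mol
From the AgBr data: mol Br per gram of compound = (0.5522 ÷ 187.772) ÷ 0.3160 = 0.0093063 mol/g, so in the 0.9206 g combustion sample mol Br = 0.0085674 mol
Divide by the smallest (0.0085674 mol): C 2.000, H 3.500, Br 1.000
Multiplying each by 2 gives whole numbers: C 4.00, H 7.00, Br 2.00

C4H7Br2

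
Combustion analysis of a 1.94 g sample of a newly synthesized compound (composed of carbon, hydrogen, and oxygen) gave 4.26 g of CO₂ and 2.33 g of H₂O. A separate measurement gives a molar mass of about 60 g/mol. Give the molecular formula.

C3H8O

mol C = 4.26 g CO₂ ÷ 44.009 g/mol = 0.09680 mol
mol H = 2 × 2.33 g H₂O ÷ 18.015 g/mol = 0.2587 mol
mass O = 1.94 − (1.163 + 0.2607) = 0.5166 g → mol O = 0.5166 ÷ 15.999 = 0.03229 mol
Divide by the smallest (0.03229 mol): C 2.998, H 8.011, O 1.000
Empirical formula: C3H8O
Empirical-formula mass = 60.10 g/mol; 60 ÷ 60.10 ≈ 1, so the molecular formula is C3H8O.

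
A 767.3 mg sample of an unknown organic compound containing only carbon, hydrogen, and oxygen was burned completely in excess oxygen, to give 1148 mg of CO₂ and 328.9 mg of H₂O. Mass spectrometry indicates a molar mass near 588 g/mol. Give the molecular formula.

C20H28O20

mol C = 1.148 g CO₂ ÷ 44.009 g/mol = 0.026086 mol
mol H = 2 × 0.3289 g H₂O ÷ 18.015 g/mol = 0.036514 mol
mass O = 0.7673 − (0.31331 + 0.036806) = 0.41718 g → mol O = 0.41718 ÷ 15.999 = 0.026075 mol
Divide by the smallest (0.026075 mol): C 1.000, H 1.400, O 1.000
Multiplying each by 5 gives whole numbers: C 5.00, H 7.00, O 5.00
Empirical formula: C5H7O5
Empirical-formula mass = 147.11 g/mol; 588 ÷ 147.11 ≈ 4, so the molecular formula is C20H28O20.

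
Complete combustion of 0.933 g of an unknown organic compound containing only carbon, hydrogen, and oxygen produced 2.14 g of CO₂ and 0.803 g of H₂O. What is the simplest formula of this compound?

C6H11O2

mol C = 2.14 g CO₂ ÷ 44.009 g/mol = 0.04863 mol
mol H = 2 × 0.803 g H₂O ÷ 18.015 g/mol = 0.08915 mol
mass O = 0.933 − (0.5841 + 0.08986) = 0.2591 g → mol O = 0.2591 ÷ 15.999 = 0.01619 mol
Divide by the smallest (0.01619 mol): C 3.003, H 5.505, O 1.000
Multiplying each by 2 gives whole numbers: C 6.01, H 11.01, O 2.00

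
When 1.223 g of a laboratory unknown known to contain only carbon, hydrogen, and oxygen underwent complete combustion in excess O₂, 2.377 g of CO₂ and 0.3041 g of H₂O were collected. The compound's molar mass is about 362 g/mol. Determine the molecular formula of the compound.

C16H10O10

mol C = 2.377 g CO₂ ÷ 44.009 g/mol = 0.054012 mol
mol H = 2 × 0.3041 g H₂O ÷ 18.015 g/mol = 0.033761 mol
mass O = 1.223 − (0.64873 + 0.034031) = 0.54023 g → mol O = 0.54023 ÷ 15.999 = 0.033767 mol
Divide by the smallest (0.033761 mol): C 1.600, H 1.000, O 1.000
Multiplying each by 5 gives whole numbers: C 8.00, H 5.00, O 5.00
Empirical formula: C8H5O5
Empirical-formula mass = 181.12 g/mol; 362 ÷ 181.12 ≈ 2, so the molecular formula is C16H10O10.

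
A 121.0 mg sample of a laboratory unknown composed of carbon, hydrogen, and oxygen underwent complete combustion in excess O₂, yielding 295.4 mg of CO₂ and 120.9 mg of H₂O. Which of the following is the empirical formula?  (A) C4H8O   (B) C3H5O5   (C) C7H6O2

mol C = 0.2954 g CO₂ ÷ 44.009 g/mol = 0.0067123 mol
mol H = 2 × 0.1209 g H₂O ÷ 18.015 g/mol = 0.013422 mol
mass O = 0.1210 − (0.080621 + 0.013530) = 0.026849 g → mol O = 0.026849 ÷ 15.999 = 0.0016782 mol
Divide by the smallest (0.0016782 mol): C 4.000, H 7.998, O 1.000

(A) C4H8O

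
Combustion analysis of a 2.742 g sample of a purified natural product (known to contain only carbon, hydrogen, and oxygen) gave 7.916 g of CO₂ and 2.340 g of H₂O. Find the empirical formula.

C9H13O

mol C = 7.916 g CO₂ ÷ 44.009 g/mol = 0.17987 mol
mol H = 2 × 2.340 g H₂O ÷ 18.015 g/mol = 0.25978 mol
mass O = 2.742 − (2.1604 + 0.26186) = 0.31969 g → mol O = 0.31969 ÷ 15.999 = 0.019982 mol
Divide by the smallest (0.019982 mol): C 9.002, H 13.001, O 1.000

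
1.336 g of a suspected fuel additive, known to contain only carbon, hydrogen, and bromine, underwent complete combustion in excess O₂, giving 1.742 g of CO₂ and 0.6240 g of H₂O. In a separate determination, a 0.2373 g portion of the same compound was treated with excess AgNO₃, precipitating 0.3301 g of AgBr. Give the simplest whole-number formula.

C4H7Br

mol C = 1.742 g CO₂ ÷ 44.009 g/mol = 0.039583 mol
mol H = 2 × 0.6240 g H₂O ÷ 18.015 g/mol = 0.069276 mol
From the AgBr data: mol Br per gram of compound = (0.3301 ÷ 187.772) ÷ 0.2373 = 0.0074083 mol/g, so in the 1.336 g combustion sample mol Br = 0.0098975 mol
Divide by the smallest (0.0098975 mol): C 3.999, H 6.999, Br 1.000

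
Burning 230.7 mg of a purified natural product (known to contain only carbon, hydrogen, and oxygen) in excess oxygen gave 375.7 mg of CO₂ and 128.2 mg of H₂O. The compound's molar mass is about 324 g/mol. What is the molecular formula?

C12H20O10

mol C = 0.3757 g CO₂ ÷ 44.009 g/mol = 0.0085369 mol
mol H = 2 × 0.1282 g H₂O ÷ 18.015 g/mol = 0.014233 mol
mass O = 0.2307 − (0.10254 + 0.014346) = 0.11382 g → mol O = 0.11382 ÷ 15.999 = 0.0071140 mol
Divide by the smallest (0.0071140 mol): C 1.200, H 2.001, O 1.000
Multiplying each by 5 gives whole numbers: C 6.00, H 10.00, O 5.00
Empirical formula: C6H10O5
Empirical-formula mass = 162.14 g/mol; 324 ÷ 162.14 ≈ 2, so the molecular formula is C12H20O10.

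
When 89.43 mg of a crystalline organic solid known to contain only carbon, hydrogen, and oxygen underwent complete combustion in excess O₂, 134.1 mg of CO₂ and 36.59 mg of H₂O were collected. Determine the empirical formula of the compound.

C3H4O3

mol C = 0.1341 g CO₂ ÷ 44.009 g/mol = 0.0030471 mol
mol H = 2 × 0.03659 g H₂O ÷ 18.015 g/mol = 0.0040622 mol
mass O = 0.08943 − (0.036599 + 0.0040947) = 0.048737 g → mol O = 0.048737 ÷ 15.999 = 0.0030462 mol
Divide by the smallest (0.0030462 mol): C 1.000, H 1.334, O 1.000
Multiplying each by 3 gives whole numbers: C 3.00, H 4.00, O 3.00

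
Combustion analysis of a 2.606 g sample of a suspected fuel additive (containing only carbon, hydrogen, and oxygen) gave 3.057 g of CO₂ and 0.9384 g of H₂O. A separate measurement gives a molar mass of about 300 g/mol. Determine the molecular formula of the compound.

C8H12O12

mol C = 3.057 g CO₂ ÷ 44.009 g/mol = 0.069463 mol
mol H = 2 × 0.9384 g H₂O ÷ 18.015 g/mol = 0.10418 mol
mass O = 2.606 − (0.83432 + 0.10501) = 1.6667 g → mol O = 1.6667 ÷ 15.999 = 0.10417 mol
Divide by the smallest (0.069463 mol): C 1.000, H 1.500, O 1.500
Multiplying each by 2 gives whole numbers: C 2.00, H 3.00, O 3.00
Empirical formula: C2H3O3
Empirical-formula mass = 75.04 g/mol; 300 ÷ 75.04 ≈ 4, so the molecular formula is C8H12O12.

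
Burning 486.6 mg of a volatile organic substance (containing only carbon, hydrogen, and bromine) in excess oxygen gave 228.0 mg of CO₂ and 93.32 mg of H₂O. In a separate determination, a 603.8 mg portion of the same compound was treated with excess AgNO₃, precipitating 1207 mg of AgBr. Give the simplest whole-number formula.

mol C = 0.2280 g CO₂ ÷ 44.009 g/mol = 0.0051808 mol
mol H = 2 × 0.09332 g H₂O ÷ 18.015 g/mol = 0.010360 mol
From the AgBr data: mol Br per gram of compound = (1.207 ÷ 187.772) ÷ 0.6038 = 0.010646 mol/g, so in the 0.4866 g combustion sample mol Br = 0.0051803 mol
Divide by the smallest (0.0051803 mol): C 1.000, H 2.000, Br 1.000

CH2Br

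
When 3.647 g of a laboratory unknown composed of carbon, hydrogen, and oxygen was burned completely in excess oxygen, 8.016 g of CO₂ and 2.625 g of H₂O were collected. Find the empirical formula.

mol C = 8.016 g CO₂ ÷ 44.009 g/mol = 0.18214 mol
mol H = 2 × 2.625 g H₂O ÷ 18.015 g/mol = 0.29142 mol
mass O = 3.647 − (2.1877 + 0.29376) = 1.1655 g → mol O = 1.1655 ÷ 15.999 = 0.072849 mol
Divide by the smallest (0.072849 mol): C 2.500, H 4.000, O 1.000
Multiplying each by 2 gives whole numbers: C 5.00, H 8.00, O 2.00

C5H8O2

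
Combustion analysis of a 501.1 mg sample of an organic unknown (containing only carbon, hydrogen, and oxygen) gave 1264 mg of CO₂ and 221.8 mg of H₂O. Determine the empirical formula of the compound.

C7H6O2

mol C = 1.264 g CO₂ ÷ 44.009 g/mol = 0.028721 mol
mol H = 2 × 0.2218 g H₂O ÷ 18.015 g/mol = 0.024624 mol
mass O = 0.5011 − (0.34497 + 0.024821) = 0.13131 g → mol O = 0.13131 ÷ 15.999 = 0.0082072 mol
Divide by the smallest (0.0082072 mol): C 3.500, H 3.000, O 1.000
Multiplying each by 2 gives whole numbers: C 7.00, H 6.00, O 2.00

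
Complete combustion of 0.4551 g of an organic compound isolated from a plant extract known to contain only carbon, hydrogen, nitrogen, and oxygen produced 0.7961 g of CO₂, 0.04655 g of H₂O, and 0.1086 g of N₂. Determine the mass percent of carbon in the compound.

mol C = 0.7961 g CO₂ ÷ 44.009 g/mol = 0.018089 mol
mol H = 2 × 0.04655 g H₂O ÷ 18.015 g/mol = 0.0051679 mol
mol N = 2 × 0.1086 g N₂ ÷ 28.014 g/mol = 0.0077533 mol
mass O = 0.4551 − (0.21727 + 0.0052093 + 0.10860) = 0.12402 g → mol O = 0.12402 ÷ 15.999 = 0.0077516 mol
mass % C = 0.21727 g ÷ 0.4551 g × 100%

47.74%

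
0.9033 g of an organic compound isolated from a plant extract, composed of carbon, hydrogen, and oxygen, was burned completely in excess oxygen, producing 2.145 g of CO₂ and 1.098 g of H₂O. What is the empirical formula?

C4H10O

mol C = 2.145 g CO₂ ÷ 44.009 g/mol = 0.048740 mol
mol H = 2 × 1.098 g H₂O ÷ 18.015 g/mol = 0.12190 mol
mass O = 0.9033 − (0.58542 + 0.12287) = 0.19501 g → mol O = 0.19501 ÷ 15.999 = 0.012189 mol
Divide by the smallest (0.012189 mol): C 3.999, H 10.001, O 1.000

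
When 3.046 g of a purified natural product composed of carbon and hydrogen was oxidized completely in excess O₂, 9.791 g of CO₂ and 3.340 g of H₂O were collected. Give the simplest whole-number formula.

mol C = 9.791 g CO₂ ÷ 44.009 g/mol = 0.22248 mol
mol H = 2 × 3.340 g H₂O ÷ 18.015 g/mol = 0.37080 mol
Divide by the smallest (0.22248 mol): C 1.000, H 1.667
Multiplying each by 3 gives whole numbers: C 3.00, H 5.00

C3H5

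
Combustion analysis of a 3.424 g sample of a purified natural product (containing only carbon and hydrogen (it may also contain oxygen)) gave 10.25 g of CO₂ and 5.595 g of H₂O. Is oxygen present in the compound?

no

mol C = 10.25 g CO₂ ÷ 44.009 g/mol = 0.23291 mol
mol H = 2 × 5.595 g H₂O ÷ 18.015 g/mol = 0.62115 mol
C and H together account for 3.4236 g — essentially the entire 3.424 g sample — so the compound contains no oxygen.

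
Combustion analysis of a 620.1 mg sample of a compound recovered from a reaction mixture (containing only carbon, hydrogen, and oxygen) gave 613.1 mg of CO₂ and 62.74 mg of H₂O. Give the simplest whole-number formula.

C2HO4

mol C = 0.6131 g CO₂ ÷ 44.009 g/mol = 0.013931 mol
mol H = 2 × 0.06274 g H₂O ÷ 18.015 g/mol = 0.0069653 mol
mass O = 0.6201 − (0.16733 + 0.0070210) = 0.44575 g → mol O = 0.44575 ÷ 15.999 = 0.027861 mol
Divide by the smallest (0.0069653 mol): C 2.000, H 1.000, O 4.000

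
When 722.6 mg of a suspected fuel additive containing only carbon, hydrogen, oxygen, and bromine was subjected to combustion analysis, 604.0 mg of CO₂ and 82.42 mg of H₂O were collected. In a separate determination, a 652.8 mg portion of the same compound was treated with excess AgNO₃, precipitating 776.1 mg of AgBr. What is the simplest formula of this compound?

C6H4Br2O5

mol C = 0.6040 g CO₂ ÷ 44.009 g/mol = 0.013724 mol
mol H = 2 × 0.08242 g H₂O ÷ 18.015 g/mol = 0.0091502 mol
From the AgBr data: mol Br per gram of compound = (0.7761 ÷ 187.772) ÷ 0.6528 = 0.0063315 mol/g, so in the 0.7226 g combustion sample mol Br = 0.0045751 mol
mass O = 0.7226 − (0.16484 + 0.0092234 + 0.36557) = 0.18296 g → mol O = 0.18296 ÷ 15.999 = 0.011436 mol
Divide by the smallest (0.0045751 mol): C 3.000, H 2.000, Br 1.000, O 2.500
Multiplying each by 2 gives whole numbers: C 6.00, H 4.00, Br 2.00, O 5.00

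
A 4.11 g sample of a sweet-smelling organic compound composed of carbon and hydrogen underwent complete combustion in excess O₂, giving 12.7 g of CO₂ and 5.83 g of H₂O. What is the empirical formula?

mol C = 12.7 g CO₂ ÷ 44.009 g/mol = 0.2886 mol
mol H = 2 × 5.83 g H₂O ÷ 18.015 g/mol = 0.6472 mol
Divide by the smallest (0.2886 mol): C 1.000, H 2.243
Multiplying each by 4 gives whole numbers: C 4.00, H 8.97

C4H9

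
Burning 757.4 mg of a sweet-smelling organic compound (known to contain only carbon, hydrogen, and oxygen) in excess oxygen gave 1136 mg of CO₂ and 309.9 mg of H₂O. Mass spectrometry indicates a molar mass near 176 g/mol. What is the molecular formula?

C6H8O6

mol C = 1.136 g CO₂ ÷ 44.009 g/mol = 0.025813 mol
mol H = 2 × 0.3099 g H₂O ÷ 18.015 g/mol = 0.034405 mol
mass O = 0.7574 − (0.31004 + 0.034680) = 0.41268 g → mol O = 0.41268 ÷ 15.999 = 0.025794 mol
Divide by the smallest (0.025794 mol): C 1.001, H 1.334, O 1.000
Multiplying each by 3 gives whole numbers: C 3.00, H 4.00, O 3.00
Empirical formula: C3H4O3
Empirical-formula mass = 88.06 g/mol; 176 ÷ 88.06 ≈ 2, so the molecular formula is C6H8O6.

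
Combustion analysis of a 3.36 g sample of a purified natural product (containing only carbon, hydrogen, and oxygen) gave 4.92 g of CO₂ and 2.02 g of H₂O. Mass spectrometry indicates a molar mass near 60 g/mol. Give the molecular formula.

C2H4O2

mol C = 4.92 g CO₂ ÷ 44.009 g/mol = 0.1118 mol
mol H = 2 × 2.02 g H₂O ÷ 18.015 g/mol = 0.2243 mol
mass O = 3.36 − (1.343 + 0.2261) = 1.791 g → mol O = 1.791 ÷ 15.999 = 0.1120 mol
Divide by the smallest (0.1118 mol): C 1.000, H 2.006, O 1.001
Empirical formula: CH2O
Empirical-formula mass = 30.03 g/mol; 60 ÷ 30.03 ≈ 2, so the molecular formula is C2H4O2.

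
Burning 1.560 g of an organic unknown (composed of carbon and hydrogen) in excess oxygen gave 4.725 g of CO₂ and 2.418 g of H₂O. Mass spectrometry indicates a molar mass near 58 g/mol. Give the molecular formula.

mol C = 4.725 g CO₂ ÷ 44.009 g/mol = 0.10736 mol
mol H = 2 × 2.418 g H₂O ÷ 18.015 g/mol = 0.26844 mol
Divide by the smallest (0.10736 mol): C 1.000, H 2.500
Multiplying each by 2 gives whole numbers: C 2.00, H 5.00
Empirical formula: C2H5
Empirical-formula mass = 29.06 g/mol; 58 ÷ 29.06 ≈ 2, so the molecular formula is C4H10.

C4H10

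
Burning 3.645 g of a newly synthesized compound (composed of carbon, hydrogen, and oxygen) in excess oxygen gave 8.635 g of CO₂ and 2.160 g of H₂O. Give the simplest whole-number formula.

C9H11O3

mol C = 8.635 g CO₂ ÷ 44.009 g/mol = 0.19621 mol
mol H = 2 × 2.160 g H₂O ÷ 18.015 g/mol = 0.23980 mol
mass O = 3.645 − (2.3567 + 0.24172) = 1.0466 g → mol O = 1.0466 ÷ 15.999 = 0.065417 mol
Divide by the smallest (0.065417 mol): C 2.999, H 3.666, O 1.000
Multiplying each by 3 gives whole numbers: C 9.00, H 11.00, O 3.00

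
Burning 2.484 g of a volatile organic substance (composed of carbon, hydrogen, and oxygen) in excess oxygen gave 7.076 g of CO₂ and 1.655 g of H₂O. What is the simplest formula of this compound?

mol C = 7.076 g CO₂ ÷ 44.009 g/mol = 0.16079 mol
mol H = 2 × 1.655 g H₂O ÷ 18.015 g/mol = 0.18374 mol
mass O = 2.484 − (1.9312 + 0.18521) = 0.36760 g → mol O = 0.36760 ÷ 15.999 = 0.022977 mol
Divide by the smallest (0.022977 mol): C 6.998, H 7.997, O 1.000

C7H8O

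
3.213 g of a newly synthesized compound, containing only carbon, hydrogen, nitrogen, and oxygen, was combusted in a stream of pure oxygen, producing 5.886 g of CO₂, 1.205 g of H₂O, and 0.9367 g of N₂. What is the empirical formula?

mol C = 5.886 g CO₂ ÷ 44.009 g/mol = 0.13375 mol
mol H = 2 × 1.205 g H₂O ÷ 18.015 g/mol = 0.13378 mol
mol N = 2 × 0.9367 g N₂ ÷ 28.014 g/mol = 0.066874 mol
mass O = 3.213 − (1.6064 + 0.13485 + 0.93670) = 0.53504 g → mol O = 0.53504 ÷ 15.999 = 0.033442 mol
Divide by the smallest (0.033442 mol): C 3.999, H 4.000, N 2.000, O 1.000

C4H4N2O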